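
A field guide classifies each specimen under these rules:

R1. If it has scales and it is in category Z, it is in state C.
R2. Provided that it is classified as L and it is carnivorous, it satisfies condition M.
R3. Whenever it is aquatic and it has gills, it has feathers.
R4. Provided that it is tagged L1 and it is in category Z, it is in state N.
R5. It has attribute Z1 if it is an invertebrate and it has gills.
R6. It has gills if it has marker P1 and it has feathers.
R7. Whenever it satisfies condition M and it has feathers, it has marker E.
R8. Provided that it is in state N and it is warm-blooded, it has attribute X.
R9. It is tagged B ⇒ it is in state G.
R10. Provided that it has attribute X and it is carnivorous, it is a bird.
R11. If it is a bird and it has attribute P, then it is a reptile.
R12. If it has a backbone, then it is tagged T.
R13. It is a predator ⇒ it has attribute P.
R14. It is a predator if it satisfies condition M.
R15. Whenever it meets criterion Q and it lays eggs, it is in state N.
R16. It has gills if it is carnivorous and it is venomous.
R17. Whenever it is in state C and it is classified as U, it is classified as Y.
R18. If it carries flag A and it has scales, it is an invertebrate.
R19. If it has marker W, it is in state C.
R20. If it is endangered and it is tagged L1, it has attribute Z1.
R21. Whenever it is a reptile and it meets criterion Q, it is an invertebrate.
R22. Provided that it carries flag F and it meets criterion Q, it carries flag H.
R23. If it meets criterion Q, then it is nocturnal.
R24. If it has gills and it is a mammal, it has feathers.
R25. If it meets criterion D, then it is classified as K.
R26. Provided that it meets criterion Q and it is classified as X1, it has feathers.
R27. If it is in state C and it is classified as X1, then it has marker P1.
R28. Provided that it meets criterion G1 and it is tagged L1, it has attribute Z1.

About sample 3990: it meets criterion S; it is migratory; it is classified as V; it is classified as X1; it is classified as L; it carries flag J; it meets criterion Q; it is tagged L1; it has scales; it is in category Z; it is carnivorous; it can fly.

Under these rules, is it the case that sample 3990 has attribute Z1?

No

Forward chaining from the given facts derives: is in state C, satisfies condition M, is in state N, is a predator, is nocturnal, has feathers, has marker P1, has gills, has marker E, has attribute P.
Rules concluding "it has attribute Z1": R5 needs "it is an invertebrate"; R20 needs "it is endangered"; R28 needs "it meets criterion G1" — none of these are established.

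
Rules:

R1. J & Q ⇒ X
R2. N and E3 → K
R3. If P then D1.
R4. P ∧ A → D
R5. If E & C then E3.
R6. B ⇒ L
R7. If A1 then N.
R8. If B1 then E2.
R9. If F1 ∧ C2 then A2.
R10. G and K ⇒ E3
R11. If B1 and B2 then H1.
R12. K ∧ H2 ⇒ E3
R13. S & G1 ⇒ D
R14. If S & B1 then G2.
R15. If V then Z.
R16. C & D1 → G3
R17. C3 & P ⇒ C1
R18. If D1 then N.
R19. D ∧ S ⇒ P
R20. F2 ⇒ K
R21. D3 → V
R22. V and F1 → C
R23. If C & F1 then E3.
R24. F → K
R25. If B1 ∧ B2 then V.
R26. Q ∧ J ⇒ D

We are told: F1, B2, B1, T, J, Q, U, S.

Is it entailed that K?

V  (by R25: B1, B2)
D  (by R26: Q, J)
P  (by R19: D, S)
C  (by R22: V, F1)
E3  (by R23: C, F1)
D1  (by R3: P)
N  (by R18: D1)
K  (by R2: N, E3)

Yes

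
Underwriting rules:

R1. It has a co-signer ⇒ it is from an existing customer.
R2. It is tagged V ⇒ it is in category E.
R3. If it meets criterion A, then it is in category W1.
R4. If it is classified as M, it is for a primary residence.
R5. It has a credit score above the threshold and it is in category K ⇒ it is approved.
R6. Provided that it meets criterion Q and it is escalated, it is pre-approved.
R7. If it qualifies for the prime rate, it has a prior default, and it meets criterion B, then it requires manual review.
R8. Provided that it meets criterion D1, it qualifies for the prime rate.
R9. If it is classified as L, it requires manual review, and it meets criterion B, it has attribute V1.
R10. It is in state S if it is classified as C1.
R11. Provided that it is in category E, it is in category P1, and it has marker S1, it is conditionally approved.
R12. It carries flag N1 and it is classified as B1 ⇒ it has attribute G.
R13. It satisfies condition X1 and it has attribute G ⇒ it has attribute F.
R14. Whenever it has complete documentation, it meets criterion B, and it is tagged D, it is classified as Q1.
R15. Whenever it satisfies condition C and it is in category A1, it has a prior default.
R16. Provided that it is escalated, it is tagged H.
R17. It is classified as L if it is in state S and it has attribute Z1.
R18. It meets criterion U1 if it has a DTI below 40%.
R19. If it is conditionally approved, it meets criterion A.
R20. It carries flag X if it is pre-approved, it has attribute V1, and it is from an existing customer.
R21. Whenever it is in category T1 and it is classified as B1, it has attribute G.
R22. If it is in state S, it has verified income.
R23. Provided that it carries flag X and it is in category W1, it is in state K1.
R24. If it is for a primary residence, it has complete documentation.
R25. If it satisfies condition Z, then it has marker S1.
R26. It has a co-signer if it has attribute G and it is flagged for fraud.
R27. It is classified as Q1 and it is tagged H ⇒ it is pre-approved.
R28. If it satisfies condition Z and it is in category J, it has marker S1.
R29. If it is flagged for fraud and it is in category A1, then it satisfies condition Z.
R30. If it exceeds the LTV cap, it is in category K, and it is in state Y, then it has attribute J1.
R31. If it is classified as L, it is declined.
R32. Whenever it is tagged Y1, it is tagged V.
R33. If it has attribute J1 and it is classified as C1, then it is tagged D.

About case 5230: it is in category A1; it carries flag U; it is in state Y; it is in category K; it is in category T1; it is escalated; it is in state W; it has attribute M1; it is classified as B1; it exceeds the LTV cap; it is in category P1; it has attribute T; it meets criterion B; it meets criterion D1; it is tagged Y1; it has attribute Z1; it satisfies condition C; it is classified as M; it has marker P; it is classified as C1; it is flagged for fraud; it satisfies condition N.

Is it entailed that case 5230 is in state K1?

By R4 (it is classified as M): it is for a primary residence.
By R8 (it meets criterion D1): it qualifies for the prime rate.
By R10 (it is classified as C1): it is in state S.
By R15 (it satisfies condition C, it is in category A1): it has a prior default.
By R16 (it is escalated): it is tagged H.
By R17 (it is in state S, it has attribute Z1): it is classified as L.
By R21 (it is in category T1, it is classified as B1): it has attribute G.
By R24 (it is for a primary residence): it has complete documentation.
By R26 (it has attribute G, it is flagged for fraud): it has a co-signer.
By R29 (it is flagged for fraud, it is in category A1): it satisfies condition Z.
By R30 (it exceeds the LTV cap, it is in category K, it is in state Y): it has attribute J1.
By R32 (it is tagged Y1): it is tagged V.
By R33 (it has attribute J1, it is classified as C1): it is tagged D.
By R1 (it has a co-signer): it is from an existing customer.
By R2 (it is tagged V): it is in category E.
By R7 (it qualifies for the prime rate, it has a prior default, it meets criterion B): it requires manual review.
By R9 (it is classified as L, it requires manual review, it meets criterion B): it has attribute V1.
By R14 (it has complete documentation, it meets criterion B, it is tagged D): it is classified as Q1.
By R25 (it satisfies condition Z): it has marker S1.
By R27 (it is classified as Q1, it is tagged H): it is pre-approved.
By R11 (it is in category E, it is in category P1, it has marker S1): it is conditionally approved.
By R19 (it is conditionally approved): it meets criterion A.
By R20 (it is pre-approved, it has attribute V1, it is from an existing customer): it carries flag X.
By R3 (it meets criterion A): it is in category W1.
By R23 (it carries flag X, it is in category W1): it is in state K1.

Yes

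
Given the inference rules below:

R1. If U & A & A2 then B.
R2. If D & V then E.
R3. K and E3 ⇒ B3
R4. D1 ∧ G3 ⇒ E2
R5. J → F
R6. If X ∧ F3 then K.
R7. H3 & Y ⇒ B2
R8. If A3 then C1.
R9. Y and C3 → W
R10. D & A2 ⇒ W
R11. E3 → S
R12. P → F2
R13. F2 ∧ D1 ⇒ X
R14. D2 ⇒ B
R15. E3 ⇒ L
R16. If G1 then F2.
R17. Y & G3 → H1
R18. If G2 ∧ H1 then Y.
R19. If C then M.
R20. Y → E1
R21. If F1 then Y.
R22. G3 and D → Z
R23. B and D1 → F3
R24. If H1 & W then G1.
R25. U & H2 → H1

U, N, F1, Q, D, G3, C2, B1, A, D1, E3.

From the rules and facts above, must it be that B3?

No

Forward chaining from the given facts derives: E2, S, L, Y, Z, H1, E1.
The only rule concluding B3 is R3, which needs K; that is never established.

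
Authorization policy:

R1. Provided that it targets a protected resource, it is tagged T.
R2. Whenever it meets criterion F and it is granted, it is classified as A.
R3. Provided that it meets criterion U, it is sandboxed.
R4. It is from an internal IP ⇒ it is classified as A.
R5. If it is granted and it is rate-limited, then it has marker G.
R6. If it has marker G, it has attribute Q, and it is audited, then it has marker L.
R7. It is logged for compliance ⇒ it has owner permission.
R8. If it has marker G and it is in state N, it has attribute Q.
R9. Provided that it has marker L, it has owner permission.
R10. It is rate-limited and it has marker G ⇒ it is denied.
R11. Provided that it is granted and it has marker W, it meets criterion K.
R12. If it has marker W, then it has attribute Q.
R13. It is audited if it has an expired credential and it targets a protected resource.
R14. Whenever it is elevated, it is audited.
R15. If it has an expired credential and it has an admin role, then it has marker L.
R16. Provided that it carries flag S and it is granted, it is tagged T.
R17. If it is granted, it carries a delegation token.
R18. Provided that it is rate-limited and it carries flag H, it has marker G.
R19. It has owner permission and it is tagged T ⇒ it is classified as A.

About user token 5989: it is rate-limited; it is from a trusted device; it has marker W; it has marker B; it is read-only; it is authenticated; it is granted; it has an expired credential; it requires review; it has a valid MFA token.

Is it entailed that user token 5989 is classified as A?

No

Forward chaining from the given facts derives: has marker G, is denied, meets criterion K, has attribute Q, carries a delegation token.
Rules concluding "it is classified as A": R2 needs "it meets criterion F"; R4 needs "it is from an internal IP"; R19 needs "it has owner permission" — none of these are established.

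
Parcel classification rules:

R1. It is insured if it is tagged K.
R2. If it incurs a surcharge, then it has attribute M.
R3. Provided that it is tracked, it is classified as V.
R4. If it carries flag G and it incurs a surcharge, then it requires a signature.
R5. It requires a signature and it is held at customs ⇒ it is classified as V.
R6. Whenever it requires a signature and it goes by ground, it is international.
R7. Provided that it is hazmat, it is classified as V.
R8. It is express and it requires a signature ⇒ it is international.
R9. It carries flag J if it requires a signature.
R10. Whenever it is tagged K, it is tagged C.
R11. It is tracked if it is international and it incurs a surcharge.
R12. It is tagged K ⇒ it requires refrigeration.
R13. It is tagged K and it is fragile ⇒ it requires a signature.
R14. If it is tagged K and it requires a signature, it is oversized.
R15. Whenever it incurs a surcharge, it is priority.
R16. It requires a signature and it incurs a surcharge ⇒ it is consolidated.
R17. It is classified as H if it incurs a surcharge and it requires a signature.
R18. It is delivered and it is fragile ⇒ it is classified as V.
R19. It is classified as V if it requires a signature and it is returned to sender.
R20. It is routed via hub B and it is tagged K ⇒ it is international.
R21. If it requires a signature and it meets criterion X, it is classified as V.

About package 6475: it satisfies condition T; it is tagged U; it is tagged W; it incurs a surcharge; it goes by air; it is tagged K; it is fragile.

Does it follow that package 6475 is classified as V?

Forward chaining from the given facts derives: is insured, has attribute M, is tagged C, requires refrigeration, requires a signature, is oversized, is priority, is consolidated, is classified as H, carries flag J.
Rules concluding "it is classified as V": R3 needs "it is tracked"; R5 needs "it is held at customs"; R7 needs "it is hazmat"; R18 needs "it is delivered"; R19 needs "it is returned to sender"; R21 needs "it meets criterion X" — none of these are established.

No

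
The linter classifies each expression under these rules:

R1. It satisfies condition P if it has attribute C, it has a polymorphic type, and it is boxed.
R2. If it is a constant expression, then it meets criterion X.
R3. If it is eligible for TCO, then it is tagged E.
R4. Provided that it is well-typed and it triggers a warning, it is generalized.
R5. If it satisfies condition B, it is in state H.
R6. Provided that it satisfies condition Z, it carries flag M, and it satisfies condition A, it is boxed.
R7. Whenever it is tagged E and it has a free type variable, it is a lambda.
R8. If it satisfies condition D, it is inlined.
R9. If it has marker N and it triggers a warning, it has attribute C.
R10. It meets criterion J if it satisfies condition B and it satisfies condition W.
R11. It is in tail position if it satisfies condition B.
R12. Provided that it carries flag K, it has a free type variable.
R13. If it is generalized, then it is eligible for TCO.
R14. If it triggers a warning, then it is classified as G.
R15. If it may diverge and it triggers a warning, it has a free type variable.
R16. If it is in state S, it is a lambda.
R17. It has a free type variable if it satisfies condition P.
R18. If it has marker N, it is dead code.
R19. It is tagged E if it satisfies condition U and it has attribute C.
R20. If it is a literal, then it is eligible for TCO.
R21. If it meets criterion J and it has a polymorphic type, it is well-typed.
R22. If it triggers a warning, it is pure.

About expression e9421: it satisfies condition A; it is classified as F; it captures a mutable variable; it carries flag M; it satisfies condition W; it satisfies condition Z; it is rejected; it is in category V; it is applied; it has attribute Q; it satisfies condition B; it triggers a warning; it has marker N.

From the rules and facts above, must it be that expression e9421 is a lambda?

Forward chaining from the given facts derives: is in state H, is boxed, has attribute C, meets criterion J, is in tail position, is classified as G, is dead code, is pure.
Rules concluding "it is a lambda": R7 needs "it is tagged E"; R16 needs "it is in state S" — none of these are established.

No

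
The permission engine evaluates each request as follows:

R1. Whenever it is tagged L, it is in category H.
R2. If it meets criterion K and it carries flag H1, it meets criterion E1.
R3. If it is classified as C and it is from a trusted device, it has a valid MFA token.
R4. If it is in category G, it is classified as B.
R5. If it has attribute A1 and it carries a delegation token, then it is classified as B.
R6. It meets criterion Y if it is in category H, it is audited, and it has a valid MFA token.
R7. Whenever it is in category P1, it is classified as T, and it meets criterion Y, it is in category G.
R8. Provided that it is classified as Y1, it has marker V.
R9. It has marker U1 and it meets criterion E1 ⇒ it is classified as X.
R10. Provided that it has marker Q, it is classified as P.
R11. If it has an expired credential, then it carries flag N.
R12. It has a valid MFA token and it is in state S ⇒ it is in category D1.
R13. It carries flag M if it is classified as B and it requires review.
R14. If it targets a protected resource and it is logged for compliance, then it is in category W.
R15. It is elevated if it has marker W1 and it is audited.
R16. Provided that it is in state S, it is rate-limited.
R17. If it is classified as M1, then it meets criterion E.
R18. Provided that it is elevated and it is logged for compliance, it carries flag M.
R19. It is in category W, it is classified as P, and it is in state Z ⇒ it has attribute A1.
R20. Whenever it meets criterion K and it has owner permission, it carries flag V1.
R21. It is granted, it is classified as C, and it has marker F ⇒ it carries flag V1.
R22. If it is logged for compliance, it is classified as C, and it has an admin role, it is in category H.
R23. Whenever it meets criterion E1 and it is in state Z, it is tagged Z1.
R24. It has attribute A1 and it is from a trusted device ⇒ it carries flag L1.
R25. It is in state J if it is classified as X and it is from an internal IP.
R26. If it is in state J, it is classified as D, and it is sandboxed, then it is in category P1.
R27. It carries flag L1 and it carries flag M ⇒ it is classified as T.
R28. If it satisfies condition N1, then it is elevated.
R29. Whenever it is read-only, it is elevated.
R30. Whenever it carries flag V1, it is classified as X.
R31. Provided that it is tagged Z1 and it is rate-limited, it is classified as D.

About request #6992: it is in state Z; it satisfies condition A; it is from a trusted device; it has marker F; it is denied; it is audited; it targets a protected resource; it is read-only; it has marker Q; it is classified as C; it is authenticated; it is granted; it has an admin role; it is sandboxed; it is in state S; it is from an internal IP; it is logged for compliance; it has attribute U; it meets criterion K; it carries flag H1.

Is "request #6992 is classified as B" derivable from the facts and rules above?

Yes

By R2 (it meets criterion K, it carries flag H1): it meets criterion E1.
By R3 (it is classified as C, it is from a trusted device): it has a valid MFA token.
By R10 (it has marker Q): it is classified as P.
By R14 (it targets a protected resource, it is logged for compliance): it is in category W.
By R16 (it is in state S): it is rate-limited.
By R19 (it is in category W, it is classified as P, it is in state Z): it has attribute A1.
By R21 (it is granted, it is classified as C, it has marker F): it carries flag V1.
By R22 (it is logged for compliance, it is classified as C, it has an admin role): it is in category H.
By R23 (it meets criterion E1, it is in state Z): it is tagged Z1.
By R24 (it has attribute A1, it is from a trusted device): it carries flag L1.
By R29 (it is read-only): it is elevated.
By R30 (it carries flag V1): it is classified as X.
By R31 (it is tagged Z1, it is rate-limited): it is classified as D.
By R6 (it is in category H, it is audited, it has a valid MFA token): it meets criterion Y.
By R18 (it is elevated, it is logged for compliance): it carries flag M.
By R25 (it is classified as X, it is from an internal IP): it is in state J.
By R26 (it is in state J, it is classified as D, it is sandboxed): it is in category P1.
By R27 (it carries flag L1, it carries flag M): it is classified as T.
By R7 (it is in category P1, it is classified as T, it meets criterion Y): it is in category G.
By R4 (it is in category G): it is classified as B.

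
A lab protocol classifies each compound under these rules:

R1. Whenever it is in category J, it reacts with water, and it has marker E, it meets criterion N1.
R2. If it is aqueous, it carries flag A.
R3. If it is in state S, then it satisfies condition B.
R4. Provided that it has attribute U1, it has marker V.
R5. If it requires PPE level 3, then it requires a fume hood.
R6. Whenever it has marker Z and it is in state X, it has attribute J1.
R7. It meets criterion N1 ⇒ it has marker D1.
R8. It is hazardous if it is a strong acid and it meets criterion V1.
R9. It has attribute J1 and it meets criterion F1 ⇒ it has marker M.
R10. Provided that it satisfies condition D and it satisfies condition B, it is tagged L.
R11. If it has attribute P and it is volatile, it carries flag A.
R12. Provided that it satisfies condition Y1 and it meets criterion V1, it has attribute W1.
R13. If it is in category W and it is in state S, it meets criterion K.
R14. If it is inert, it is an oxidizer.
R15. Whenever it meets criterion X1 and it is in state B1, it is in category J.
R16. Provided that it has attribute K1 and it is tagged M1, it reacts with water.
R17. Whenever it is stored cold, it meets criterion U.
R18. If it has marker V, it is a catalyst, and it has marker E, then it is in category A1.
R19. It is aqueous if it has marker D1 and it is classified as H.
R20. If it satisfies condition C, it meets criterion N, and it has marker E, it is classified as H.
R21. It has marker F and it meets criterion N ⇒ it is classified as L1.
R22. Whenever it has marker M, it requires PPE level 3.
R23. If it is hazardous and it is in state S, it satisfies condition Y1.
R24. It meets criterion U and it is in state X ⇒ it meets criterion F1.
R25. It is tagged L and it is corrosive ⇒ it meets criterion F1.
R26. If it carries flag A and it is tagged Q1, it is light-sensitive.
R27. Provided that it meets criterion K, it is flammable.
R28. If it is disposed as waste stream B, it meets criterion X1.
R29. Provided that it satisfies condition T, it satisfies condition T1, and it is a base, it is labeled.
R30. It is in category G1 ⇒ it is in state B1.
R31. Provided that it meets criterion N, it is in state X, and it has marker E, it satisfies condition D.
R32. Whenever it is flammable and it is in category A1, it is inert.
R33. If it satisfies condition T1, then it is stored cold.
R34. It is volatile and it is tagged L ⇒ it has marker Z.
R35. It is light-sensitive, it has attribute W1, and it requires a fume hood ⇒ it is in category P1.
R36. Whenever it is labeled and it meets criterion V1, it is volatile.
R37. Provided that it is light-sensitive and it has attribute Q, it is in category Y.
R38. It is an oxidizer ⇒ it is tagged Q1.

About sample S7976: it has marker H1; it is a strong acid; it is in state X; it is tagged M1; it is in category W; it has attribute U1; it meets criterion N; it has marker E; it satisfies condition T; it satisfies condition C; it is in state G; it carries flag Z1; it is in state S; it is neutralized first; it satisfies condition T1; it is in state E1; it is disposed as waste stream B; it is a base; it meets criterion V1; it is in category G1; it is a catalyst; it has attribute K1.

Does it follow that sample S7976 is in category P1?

By R3 (it is in state S): it satisfies condition B.
By R4 (it has attribute U1): it has marker V.
By R8 (it is a strong acid, it meets criterion V1): it is hazardous.
By R13 (it is in category W, it is in state S): it meets criterion K.
By R16 (it has attribute K1, it is tagged M1): it reacts with water.
By R18 (it has marker V, it is a catalyst, it has marker E): it is in category A1.
By R20 (it satisfies condition C, it meets criterion N, it has marker E): it is classified as H.
By R23 (it is hazardous, it is in state S): it satisfies condition Y1.
By R27 (it meets criterion K): it is flammable.
By R28 (it is disposed as waste stream B): it meets criterion X1.
By R29 (it satisfies condition T, it satisfies condition T1, it is a base): it is labeled.
By R30 (it is in category G1): it is in state B1.
By R31 (it meets criterion N, it is in state X, it has marker E): it satisfies condition D.
By R32 (it is flammable, it is in category A1): it is inert.
By R33 (it satisfies condition T1): it is stored cold.
By R36 (it is labeled, it meets criterion V1): it is volatile.
By R10 (it satisfies condition D, it satisfies condition B): it is tagged L.
By R12 (it satisfies condition Y1, it meets criterion V1): it has attribute W1.
By R14 (it is inert): it is an oxidizer.
By R15 (it meets criterion X1, it is in state B1): it is in category J.
By R17 (it is stored cold): it meets criterion U.
By R24 (it meets criterion U, it is in state X): it meets criterion F1.
By R34 (it is volatile, it is tagged L): it has marker Z.
By R38 (it is an oxidizer): it is tagged Q1.
By R1 (it is in category J, it reacts with water, it has marker E): it meets criterion N1.
By R6 (it has marker Z, it is in state X): it has attribute J1.
By R7 (it meets criterion N1): it has marker D1.
By R9 (it has attribute J1, it meets criterion F1): it has marker M.
By R19 (it has marker D1, it is classified as H): it is aqueous.
By R22 (it has marker M): it requires PPE level 3.
By R2 (it is aqueous): it carries flag A.
By R5 (it requires PPE level 3): it requires a fume hood.
By R26 (it carries flag A, it is tagged Q1): it is light-sensitive.
By R35 (it is light-sensitive, it has attribute W1, it requires a fume hood): it is in category P1.

Yes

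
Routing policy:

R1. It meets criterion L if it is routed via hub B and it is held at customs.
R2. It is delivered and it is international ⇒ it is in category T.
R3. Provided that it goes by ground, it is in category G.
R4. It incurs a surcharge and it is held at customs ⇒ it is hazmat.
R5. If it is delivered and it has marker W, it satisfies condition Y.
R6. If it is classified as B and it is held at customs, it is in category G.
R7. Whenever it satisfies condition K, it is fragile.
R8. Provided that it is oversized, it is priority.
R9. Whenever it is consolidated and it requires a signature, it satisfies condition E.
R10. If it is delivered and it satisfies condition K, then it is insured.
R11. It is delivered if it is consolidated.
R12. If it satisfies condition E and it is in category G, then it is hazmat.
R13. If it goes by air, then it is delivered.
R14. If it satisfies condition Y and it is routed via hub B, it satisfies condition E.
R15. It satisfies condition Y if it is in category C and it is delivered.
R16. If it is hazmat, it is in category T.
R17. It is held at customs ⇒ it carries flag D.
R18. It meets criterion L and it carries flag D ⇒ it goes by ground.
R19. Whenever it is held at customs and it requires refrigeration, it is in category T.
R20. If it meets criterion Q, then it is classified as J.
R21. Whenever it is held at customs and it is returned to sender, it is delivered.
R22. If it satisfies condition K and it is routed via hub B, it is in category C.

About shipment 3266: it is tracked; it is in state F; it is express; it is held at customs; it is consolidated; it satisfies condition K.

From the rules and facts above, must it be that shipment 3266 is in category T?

Forward chaining from the given facts derives: is fragile, is delivered, carries flag D, is insured.
Rules concluding "it is in category T": R2 needs "it is international"; R16 needs "it is hazmat"; R19 needs "it requires refrigeration" — none of these are established.

No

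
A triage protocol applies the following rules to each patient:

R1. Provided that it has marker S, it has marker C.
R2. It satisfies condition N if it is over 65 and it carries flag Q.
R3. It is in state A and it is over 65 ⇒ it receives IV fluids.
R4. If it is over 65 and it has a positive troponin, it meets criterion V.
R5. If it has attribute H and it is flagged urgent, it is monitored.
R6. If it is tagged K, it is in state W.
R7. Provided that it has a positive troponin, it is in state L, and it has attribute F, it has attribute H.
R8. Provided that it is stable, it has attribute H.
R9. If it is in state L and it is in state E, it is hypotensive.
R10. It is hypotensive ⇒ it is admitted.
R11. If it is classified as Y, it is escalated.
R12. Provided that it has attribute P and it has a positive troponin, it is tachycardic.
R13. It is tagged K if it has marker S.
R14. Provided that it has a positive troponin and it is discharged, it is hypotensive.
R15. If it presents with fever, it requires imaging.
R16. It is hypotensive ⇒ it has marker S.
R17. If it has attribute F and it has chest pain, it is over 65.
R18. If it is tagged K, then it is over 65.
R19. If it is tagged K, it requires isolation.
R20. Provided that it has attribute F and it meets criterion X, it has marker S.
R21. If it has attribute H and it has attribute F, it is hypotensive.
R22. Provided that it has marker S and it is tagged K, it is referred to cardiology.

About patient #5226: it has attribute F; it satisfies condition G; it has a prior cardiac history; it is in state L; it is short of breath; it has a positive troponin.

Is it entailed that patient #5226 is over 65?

Yes

By R7 (it has a positive troponin, it is in state L, it has attribute F): it has attribute H.
By R21 (it has attribute H, it has attribute F): it is hypotensive.
By R16 (it is hypotensive): it has marker S.
By R13 (it has marker S): it is tagged K.
By R18 (it is tagged K): it is over 65.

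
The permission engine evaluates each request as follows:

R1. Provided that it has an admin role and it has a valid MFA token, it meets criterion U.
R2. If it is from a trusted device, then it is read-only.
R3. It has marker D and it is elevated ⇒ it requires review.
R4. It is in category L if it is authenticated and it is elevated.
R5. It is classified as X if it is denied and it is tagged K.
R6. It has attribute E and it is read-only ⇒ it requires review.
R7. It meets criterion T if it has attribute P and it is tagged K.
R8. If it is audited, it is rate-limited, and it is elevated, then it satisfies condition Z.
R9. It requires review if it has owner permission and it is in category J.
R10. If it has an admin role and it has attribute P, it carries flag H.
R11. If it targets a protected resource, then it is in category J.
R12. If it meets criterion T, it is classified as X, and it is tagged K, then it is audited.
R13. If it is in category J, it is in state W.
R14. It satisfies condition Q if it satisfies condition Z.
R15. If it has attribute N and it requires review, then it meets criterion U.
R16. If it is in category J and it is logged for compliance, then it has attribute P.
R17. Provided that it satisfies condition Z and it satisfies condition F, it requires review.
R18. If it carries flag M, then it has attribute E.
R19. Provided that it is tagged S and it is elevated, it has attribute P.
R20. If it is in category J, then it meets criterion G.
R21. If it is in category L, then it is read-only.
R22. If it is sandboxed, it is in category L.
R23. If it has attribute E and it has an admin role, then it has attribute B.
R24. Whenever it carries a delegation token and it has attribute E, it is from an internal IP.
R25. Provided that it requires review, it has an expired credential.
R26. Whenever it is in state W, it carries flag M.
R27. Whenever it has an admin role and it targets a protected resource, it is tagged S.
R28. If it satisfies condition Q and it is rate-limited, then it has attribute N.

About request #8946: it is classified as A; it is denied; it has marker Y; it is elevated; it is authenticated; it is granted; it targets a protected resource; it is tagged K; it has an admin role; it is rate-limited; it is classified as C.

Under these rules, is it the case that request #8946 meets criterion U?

Yes

By R4 (it is authenticated, it is elevated): it is in category L.
By R5 (it is denied, it is tagged K): it is classified as X.
By R11 (it targets a protected resource): it is in category J.
By R13 (it is in category J): it is in state W.
By R21 (it is in category L): it is read-only.
By R26 (it is in state W): it carries flag M.
By R27 (it has an admin role, it targets a protected resource): it is tagged S.
By R18 (it carries flag M): it has attribute E.
By R19 (it is tagged S, it is elevated): it has attribute P.
By R6 (it has attribute E, it is read-only): it requires review.
By R7 (it has attribute P, it is tagged K): it meets criterion T.
By R12 (it meets criterion T, it is classified as X, it is tagged K): it is audited.
By R8 (it is audited, it is rate-limited, it is elevated): it satisfies condition Z.
By R14 (it satisfies condition Z): it satisfies condition Q.
By R28 (it satisfies condition Q, it is rate-limited): it has attribute N.
By R15 (it has attribute N, it requires review): it meets criterion U.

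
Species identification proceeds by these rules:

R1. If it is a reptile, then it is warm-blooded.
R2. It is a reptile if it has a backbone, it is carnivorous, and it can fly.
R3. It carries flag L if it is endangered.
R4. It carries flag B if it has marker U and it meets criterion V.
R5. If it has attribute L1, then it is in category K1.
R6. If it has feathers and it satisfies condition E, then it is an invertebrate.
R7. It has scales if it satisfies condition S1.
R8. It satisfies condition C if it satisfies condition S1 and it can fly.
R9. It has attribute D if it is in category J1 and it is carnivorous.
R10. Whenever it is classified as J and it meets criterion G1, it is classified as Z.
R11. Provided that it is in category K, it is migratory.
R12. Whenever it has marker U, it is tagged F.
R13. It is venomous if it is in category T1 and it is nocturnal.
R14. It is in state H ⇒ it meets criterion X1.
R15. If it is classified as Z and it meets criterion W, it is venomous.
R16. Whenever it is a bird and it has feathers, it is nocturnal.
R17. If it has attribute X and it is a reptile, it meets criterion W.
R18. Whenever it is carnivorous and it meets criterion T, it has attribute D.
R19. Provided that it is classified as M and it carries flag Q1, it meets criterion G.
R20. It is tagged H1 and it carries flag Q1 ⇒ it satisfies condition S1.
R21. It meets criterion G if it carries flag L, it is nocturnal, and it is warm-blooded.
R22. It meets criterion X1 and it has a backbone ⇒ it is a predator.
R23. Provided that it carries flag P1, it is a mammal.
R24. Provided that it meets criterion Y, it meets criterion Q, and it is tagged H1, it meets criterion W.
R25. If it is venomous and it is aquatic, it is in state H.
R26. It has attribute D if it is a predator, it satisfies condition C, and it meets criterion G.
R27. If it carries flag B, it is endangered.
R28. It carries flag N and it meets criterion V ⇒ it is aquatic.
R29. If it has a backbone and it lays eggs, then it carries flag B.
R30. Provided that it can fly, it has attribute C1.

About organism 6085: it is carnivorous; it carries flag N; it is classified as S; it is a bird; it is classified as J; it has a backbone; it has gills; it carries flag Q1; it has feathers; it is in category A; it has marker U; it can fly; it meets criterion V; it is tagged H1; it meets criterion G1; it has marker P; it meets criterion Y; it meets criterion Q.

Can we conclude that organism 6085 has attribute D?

By R2 (it has a backbone, it is carnivorous, it can fly): it is a reptile.
By R4 (it has marker U, it meets criterion V): it carries flag B.
By R10 (it is classified as J, it meets criterion G1): it is classified as Z.
By R16 (it is a bird, it has feathers): it is nocturnal.
By R20 (it is tagged H1, it carries flag Q1): it satisfies condition S1.
By R24 (it meets criterion Y, it meets criterion Q, it is tagged H1): it meets criterion W.
By R27 (it carries flag B): it is endangered.
By R28 (it carries flag N, it meets criterion V): it is aquatic.
By R1 (it is a reptile): it is warm-blooded.
By R3 (it is endangered): it carries flag L.
By R8 (it satisfies condition S1, it can fly): it satisfies condition C.
By R15 (it is classified as Z, it meets criterion W): it is venomous.
By R21 (it carries flag L, it is nocturnal, it is warm-blooded): it meets criterion G.
By R25 (it is venomous, it is aquatic): it is in state H.
By R14 (it is in state H): it meets criterion X1.
By R22 (it meets criterion X1, it has a backbone): it is a predator.
By R26 (it is a predator, it satisfies condition C, it meets criterion G): it has attribute D.

Yes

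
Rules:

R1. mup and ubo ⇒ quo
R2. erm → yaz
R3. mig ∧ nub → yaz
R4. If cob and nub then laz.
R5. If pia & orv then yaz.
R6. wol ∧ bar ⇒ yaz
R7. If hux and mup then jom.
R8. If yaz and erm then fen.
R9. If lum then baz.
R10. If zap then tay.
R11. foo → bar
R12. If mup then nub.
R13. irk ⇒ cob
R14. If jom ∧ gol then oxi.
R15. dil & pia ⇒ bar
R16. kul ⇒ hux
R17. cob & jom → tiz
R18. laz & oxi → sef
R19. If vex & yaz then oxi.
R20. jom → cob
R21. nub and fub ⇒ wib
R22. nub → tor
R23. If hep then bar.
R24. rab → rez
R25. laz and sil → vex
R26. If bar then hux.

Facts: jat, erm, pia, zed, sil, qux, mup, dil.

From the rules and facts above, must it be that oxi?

Yes

yaz  (by R2: erm)
nub  (by R12: mup)
bar  (by R15: dil, pia)
hux  (by R26: bar)
jom  (by R7: hux, mup)
cob  (by R20: jom)
laz  (by R4: cob, nub)
vex  (by R25: laz, sil)
oxi  (by R19: vex, yaz)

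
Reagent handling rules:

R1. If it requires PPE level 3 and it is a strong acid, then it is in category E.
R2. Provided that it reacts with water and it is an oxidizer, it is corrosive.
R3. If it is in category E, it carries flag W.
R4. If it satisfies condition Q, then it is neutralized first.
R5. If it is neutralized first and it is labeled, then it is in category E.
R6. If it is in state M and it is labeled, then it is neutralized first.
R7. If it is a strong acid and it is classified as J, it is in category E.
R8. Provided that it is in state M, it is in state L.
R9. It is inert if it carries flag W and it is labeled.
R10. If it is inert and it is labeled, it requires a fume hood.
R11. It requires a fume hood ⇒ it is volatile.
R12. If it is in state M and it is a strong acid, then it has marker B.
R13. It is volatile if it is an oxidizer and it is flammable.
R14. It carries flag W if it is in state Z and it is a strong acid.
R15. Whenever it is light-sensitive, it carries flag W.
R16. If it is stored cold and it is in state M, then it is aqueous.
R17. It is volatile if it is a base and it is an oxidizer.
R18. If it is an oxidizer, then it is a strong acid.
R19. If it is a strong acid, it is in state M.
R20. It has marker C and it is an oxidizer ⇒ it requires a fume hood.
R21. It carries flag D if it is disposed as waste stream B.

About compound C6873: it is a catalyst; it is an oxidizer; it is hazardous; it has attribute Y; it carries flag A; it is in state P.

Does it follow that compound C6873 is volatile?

No

Forward chaining from the given facts derives: is a strong acid, is in state M, is in state L, has marker B.
Rules concluding "it is volatile": R11 needs "it requires a fume hood"; R13 needs "it is flammable"; R17 needs "it is a base" — none of these are established.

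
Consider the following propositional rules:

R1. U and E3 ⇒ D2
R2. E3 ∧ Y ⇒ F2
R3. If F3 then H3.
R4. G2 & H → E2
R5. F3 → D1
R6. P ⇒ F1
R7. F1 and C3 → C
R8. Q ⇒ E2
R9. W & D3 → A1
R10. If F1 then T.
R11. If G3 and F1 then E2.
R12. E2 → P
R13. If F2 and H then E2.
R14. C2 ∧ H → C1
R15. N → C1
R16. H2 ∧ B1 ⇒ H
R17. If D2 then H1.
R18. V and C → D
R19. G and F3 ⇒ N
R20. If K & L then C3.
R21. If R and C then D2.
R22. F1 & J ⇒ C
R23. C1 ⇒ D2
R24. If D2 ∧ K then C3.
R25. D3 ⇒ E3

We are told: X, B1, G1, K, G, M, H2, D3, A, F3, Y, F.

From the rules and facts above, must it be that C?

Yes

H  (by R16: H2, B1)
N  (by R19: G, F3)
E3  (by R25: D3)
F2  (by R2: E3, Y)
E2  (by R13: F2, H)
C1  (by R15: N)
D2  (by R23: C1)
C3  (by R24: D2, K)
P  (by R12: E2)
F1  (by R6: P)
C  (by R7: F1, C3)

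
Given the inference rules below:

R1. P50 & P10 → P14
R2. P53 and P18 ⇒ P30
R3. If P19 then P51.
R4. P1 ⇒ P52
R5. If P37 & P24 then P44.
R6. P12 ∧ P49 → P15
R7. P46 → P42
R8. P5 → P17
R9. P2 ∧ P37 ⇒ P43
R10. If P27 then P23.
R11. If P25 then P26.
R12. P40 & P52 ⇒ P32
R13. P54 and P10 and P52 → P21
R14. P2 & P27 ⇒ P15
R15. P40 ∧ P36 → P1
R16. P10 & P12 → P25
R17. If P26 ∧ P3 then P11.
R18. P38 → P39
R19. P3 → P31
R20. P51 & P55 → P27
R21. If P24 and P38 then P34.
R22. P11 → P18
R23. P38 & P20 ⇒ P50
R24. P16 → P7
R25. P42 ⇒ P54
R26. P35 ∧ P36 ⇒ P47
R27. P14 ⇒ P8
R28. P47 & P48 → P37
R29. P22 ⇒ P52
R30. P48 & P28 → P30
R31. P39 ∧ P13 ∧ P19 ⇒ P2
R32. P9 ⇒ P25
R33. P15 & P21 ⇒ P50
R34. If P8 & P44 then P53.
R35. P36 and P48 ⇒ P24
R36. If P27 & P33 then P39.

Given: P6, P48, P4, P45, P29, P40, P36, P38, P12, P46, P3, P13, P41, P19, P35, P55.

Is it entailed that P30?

No

Forward chaining from the given facts derives: P51, P42, P1, P39, P31, P27, P54, P47, P37, P2, P24, P52, P44, P43, P23, P32, P15, P34.
Rules concluding P30: R2 needs P53; R30 needs P28 — none of these are established.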